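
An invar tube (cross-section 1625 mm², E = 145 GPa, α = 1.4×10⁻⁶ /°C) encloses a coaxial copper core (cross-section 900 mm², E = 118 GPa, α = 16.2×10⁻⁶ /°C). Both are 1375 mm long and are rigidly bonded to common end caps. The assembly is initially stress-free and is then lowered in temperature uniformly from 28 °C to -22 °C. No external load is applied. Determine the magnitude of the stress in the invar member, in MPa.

σ ≈ 33.3 MPa (compressive)

Both members must finish at the same length. With the larger α, the copper tends to over-contract; the plates restrain it, putting the copper in tension and the invar in compression. With no external load the two internal forces are equal and opposite, magnitude P.
Compatibility of the two members (thermal + elastic change equal): (α₁ − α₂)ΔT = P·[1/(A₁E₁) + 1/(A₂E₂)].
|α₁ − α₂|·ΔT = 14.8×10⁻⁶ × 50 = 0.00074.
1/(A₁E₁) + 1/(A₂E₂) = 1/(1625×145×10³) + 1/(900×118×10³) = 1.366×10⁻⁸ N⁻¹.
P = 0.00074 / 1.366×10⁻⁸ = 54170 N = 54.17 kN.
σ_{invar} = P/A₁ = 54170/1625 = 33.34 MPa, compressive.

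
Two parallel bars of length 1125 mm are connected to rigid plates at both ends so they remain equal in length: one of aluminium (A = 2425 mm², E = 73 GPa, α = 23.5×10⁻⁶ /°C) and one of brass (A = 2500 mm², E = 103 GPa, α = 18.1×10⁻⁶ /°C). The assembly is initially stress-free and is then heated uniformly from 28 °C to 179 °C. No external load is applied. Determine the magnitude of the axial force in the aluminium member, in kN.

Both members must finish at the same length. With the larger α, the aluminium tends to over-expand; the plates restrain it, putting the aluminium in compression and the brass in tension. With no external load the two internal forces are equal and opposite, magnitude P.
Compatibility of the two members (thermal + elastic change equal): (α₁ − α₂)ΔT = P·[1/(A₁E₁) + 1/(A₂E₂)].
|α₁ − α₂|·ΔT = 5.4×10⁻⁶ × 151 = 0.0008154.
1/(A₁E₁) + 1/(A₂E₂) = 1/(2425×73×10³) + 1/(2500×103×10³) = 9.532×10⁻⁹ N⁻¹.
So P = 0.0008154 / 9.532×10⁻⁹ = 85.54 kN.

P ≈ 85.5 kN (compressive in the aluminium)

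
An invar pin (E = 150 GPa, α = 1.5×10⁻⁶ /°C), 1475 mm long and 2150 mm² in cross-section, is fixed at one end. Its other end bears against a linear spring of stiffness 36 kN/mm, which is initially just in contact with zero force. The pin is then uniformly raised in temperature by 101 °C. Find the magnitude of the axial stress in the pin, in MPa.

The unrestrained thermal change is αΔT L = 1.5×10⁻⁶ × 101 × 1475 = 0.2235 mm.
Let P be the compressive force at the spring. The pin shortens elastically by PL/(AE) and the spring compresses by P/k; together these equal δ_free.
P [ L/(AE) + 1/k ] = δ_free → P [ 1475/(2150×150×10³) + 1/(36×10³) ] = 0.2235.
P = 0.2235 / 3.235×10⁻⁵ = 6907 N.
σ = P/A = 6907/2150 = 3.213 MPa.

σ ≈ 3.21 MPa (compressive)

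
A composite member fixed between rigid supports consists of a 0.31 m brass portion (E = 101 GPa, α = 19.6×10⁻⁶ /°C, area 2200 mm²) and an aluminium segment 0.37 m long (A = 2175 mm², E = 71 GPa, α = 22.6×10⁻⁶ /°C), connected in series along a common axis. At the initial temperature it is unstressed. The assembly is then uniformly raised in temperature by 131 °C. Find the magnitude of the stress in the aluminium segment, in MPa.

Free thermal expansion of the whole bar: Σ αᵢΔT Lᵢ = 19.6×10⁻⁶×131×310 + 22.6×10⁻⁶×131×370 = 1.891 mm.
The walls prevent any net length change, so an axial force P (same in every segment) develops. Compatibility: P · Σ Lᵢ/(AᵢEᵢ) = δ_free.
Σ Lᵢ/(AᵢEᵢ) = 310/(2200×101×10³) + 370/(2175×71×10³) = 3.791×10⁻⁶ mm/N.
P = 1.891 / 3.791×10⁻⁶ = 498900 N = 498.9 kN, compressive.
σ_{aluminium} = P / A = 498900 / 2175 = 229.4 MPa.

σ ≈ 229 MPa (compressive)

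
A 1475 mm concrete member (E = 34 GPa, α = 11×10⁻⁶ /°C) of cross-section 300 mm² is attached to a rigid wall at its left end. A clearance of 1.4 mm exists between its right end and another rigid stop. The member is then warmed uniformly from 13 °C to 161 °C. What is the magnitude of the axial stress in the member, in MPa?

σ ≈ 23.1 MPa (compressive)

Unrestrained expansion: δ_free = αΔT L = 11×10⁻⁶ × 148 × 1475 = 2.401 mm.
This exceeds the 1.4 mm gap, so the wall pushes back. The portion of expansion that must be recovered elastically is δ_free − gap = 2.401 − 1.4 = 1.001 mm.
Compatibility: PL/(AE) = 1.001 mm, so σ = P/A = E × (1.001/1475) = 23.08 MPa.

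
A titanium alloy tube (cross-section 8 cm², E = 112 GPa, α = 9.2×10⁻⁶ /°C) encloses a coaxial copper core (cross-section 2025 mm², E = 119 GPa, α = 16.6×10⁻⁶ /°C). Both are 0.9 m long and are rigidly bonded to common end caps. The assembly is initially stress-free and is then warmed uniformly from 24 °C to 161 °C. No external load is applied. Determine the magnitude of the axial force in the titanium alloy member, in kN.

P ≈ 66.2 kN (tensile in the titanium alloy)

Both members must finish at the same length. With the larger α, the copper tends to over-expand; the plates restrain it, putting the copper in compression and the titanium alloy in tension. With no external load the two internal forces are equal and opposite, magnitude P.
Equating the net (thermal + elastic) strains gives |α₁ − α₂|·ΔT = P·[1/(A₁E₁) + 1/(A₂E₂)].
|α₁ − α₂|·ΔT = 7.4×10⁻⁶ × 137 = 0.001014.
1/(A₁E₁) + 1/(A₂E₂) = 1/(800×112×10³) + 1/(2025×119×10³) = 1.531×10⁻⁸ N⁻¹.
So P = 0.001014 / 1.531×10⁻⁸ = 66.22 kN.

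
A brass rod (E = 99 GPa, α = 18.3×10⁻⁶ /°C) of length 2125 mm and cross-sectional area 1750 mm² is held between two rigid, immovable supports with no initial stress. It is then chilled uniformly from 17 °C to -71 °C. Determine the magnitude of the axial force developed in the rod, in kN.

P ≈ 279 kN (tensile)

The ends cannot move, so σ = EαΔT = 99×10³ × 18.3×10⁻⁶ × 88 = 159.4 MPa.
Then P = σA = 159.4 × 1750 mm² = 279 kN, tensile.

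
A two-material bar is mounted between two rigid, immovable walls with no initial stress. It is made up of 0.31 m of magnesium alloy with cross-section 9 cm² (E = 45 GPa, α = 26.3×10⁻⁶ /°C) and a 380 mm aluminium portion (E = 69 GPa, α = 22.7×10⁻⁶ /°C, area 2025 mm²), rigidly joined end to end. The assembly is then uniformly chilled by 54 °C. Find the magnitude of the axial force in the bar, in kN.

P ≈ 87.3 kN (tensile)

Free thermal contraction of the whole bar: Σ αᵢΔT Lᵢ = 26.3×10⁻⁶×54×310 + 22.7×10⁻⁶×54×380 = 0.9061 mm.
Since the ends are fixed, an axial force P builds up, equal in every segment, with P · Σ Lᵢ/(AᵢEᵢ) = δ_free.
Σ Lᵢ/(AᵢEᵢ) = 310/(900×45×10³) + 380/(2025×69×10³) = 1.037×10⁻⁵ mm/N.
Hence P = δ_free / Σ(L/AE) = 0.9061/1.037×10⁻⁵ = 87.34 kN (tensile).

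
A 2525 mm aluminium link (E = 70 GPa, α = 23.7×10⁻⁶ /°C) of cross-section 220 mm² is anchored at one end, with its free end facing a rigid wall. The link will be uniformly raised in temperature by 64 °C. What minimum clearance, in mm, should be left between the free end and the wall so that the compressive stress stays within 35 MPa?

g ≈ 2.57 mm

With no wall the link would lengthen by αΔT L = 23.7×10⁻⁶ × 64 × 2525 = 3.83 mm.
At the allowable stress the elastic shortening the wall may impose is σL/E = 35 × 2525 / (70×10³) = 1.262 mm.
So the gap has to take up the difference, g_min = δ_free − σL/E = 3.83 − 1.262 = 2.567 mm.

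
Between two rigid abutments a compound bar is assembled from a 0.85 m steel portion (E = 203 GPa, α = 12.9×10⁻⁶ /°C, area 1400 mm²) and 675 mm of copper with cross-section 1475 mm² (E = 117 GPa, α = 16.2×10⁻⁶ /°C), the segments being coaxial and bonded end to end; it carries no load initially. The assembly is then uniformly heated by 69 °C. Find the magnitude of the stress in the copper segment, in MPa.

If the supports were absent, the total length change would be Σ αᵢΔT Lᵢ = 12.9×10⁻⁶×69×850 + 16.2×10⁻⁶×69×675 = 1.511 mm.
The rigid supports impose zero overall length change; the single axial force P common to all segments must satisfy P Σ Lᵢ/(AᵢEᵢ) = δ_free.
The series flexibility is Σ Lᵢ/(AᵢEᵢ) = 850/(1400×203×10³) + 675/(1475×117×10³) = 6.902×10⁻⁶ mm/N.
Hence P = δ_free / Σ(L/AE) = 1.511/6.902×10⁻⁶ = 218.9 kN (compressive).
σ_{copper} = P / A = 218900 / 1475 = 148.4 MPa.

σ ≈ 148 MPa (compressive)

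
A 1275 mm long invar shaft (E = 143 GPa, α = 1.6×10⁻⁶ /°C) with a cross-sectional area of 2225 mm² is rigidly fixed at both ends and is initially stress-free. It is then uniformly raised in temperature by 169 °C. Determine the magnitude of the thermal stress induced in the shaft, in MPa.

σ ≈ 38.7 MPa (compressive)

With length fixed, the mechanical strain must cancel the thermal strain αΔT = 1.6×10⁻⁶ × 169 = 270.4×10⁻⁶.
The stress required to suppress this strain is σ = Eε = 143×10³ × 270.4×10⁻⁶ = 38.67 MPa, compressive since the shaft is trying to expand.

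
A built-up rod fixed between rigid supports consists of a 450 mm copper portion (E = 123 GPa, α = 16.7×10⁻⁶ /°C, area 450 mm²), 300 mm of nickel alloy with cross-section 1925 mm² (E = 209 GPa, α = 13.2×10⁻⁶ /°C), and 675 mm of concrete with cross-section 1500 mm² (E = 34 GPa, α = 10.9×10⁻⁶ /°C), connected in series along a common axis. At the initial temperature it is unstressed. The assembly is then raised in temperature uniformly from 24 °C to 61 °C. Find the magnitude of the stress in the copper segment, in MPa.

Free thermal expansion of the whole bar: Σ αᵢΔT Lᵢ = 16.7×10⁻⁶×37×450 + 13.2×10⁻⁶×37×300 + 10.9×10⁻⁶×37×675 = 0.6968 mm.
The walls prevent any net length change, so an axial force P (same in every segment) develops. Compatibility: P · Σ Lᵢ/(AᵢEᵢ) = δ_free.
Σ Lᵢ/(AᵢEᵢ) = 450/(450×123×10³) + 300/(1925×209×10³) + 675/(1500×34×10³) = 2.211×10⁻⁵ mm/N.
Hence P = δ_free / Σ(L/AE) = 0.6968/2.211×10⁻⁵ = 31.51 kN (compressive).
σ_{copper} = P / A = 31510 / 450 = 70.03 MPa.

σ ≈ 70 MPa (compressive)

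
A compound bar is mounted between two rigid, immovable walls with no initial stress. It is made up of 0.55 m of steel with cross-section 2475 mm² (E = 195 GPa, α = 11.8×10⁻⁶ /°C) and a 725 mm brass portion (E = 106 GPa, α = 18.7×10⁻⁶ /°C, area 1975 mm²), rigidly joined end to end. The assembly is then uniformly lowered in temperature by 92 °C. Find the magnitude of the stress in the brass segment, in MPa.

σ ≈ 203 MPa (tensile)

Free thermal contraction of the whole bar: Σ αᵢΔT Lᵢ = 11.8×10⁻⁶×92×550 + 18.7×10⁻⁶×92×725 = 1.844 mm.
The rigid supports impose zero overall length change; the single axial force P common to all segments must satisfy P Σ Lᵢ/(AᵢEᵢ) = δ_free.
The series flexibility is Σ Lᵢ/(AᵢEᵢ) = 550/(2475×195×10³) + 725/(1975×106×10³) = 4.603×10⁻⁶ mm/N.
So P = 1.844 / 4.603×10⁻⁶ = 400.7 kN, tensile.
σ_{brass} = P / A = 400700 / 1975 = 202.9 MPa.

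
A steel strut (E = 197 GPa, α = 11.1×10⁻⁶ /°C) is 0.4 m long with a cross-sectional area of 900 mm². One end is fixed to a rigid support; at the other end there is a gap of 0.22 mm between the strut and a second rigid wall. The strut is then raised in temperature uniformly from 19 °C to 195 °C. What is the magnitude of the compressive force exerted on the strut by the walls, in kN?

Unrestrained expansion: δ_free = αΔT L = 11.1×10⁻⁶ × 176 × 400 = 0.7814 mm.
This exceeds the 0.22 mm gap, so the wall pushes back. The portion of expansion that must be recovered elastically is δ_free − gap = 0.7814 − 0.22 = 0.5614 mm.
Compatibility: PL/(AE) = 0.5614 mm, so σ = P/A = E × (0.5614/400) = 276.5 MPa.
Force on the wall = σA = 276.5 × 900 mm² = 248.9 kN.

P ≈ 249 kN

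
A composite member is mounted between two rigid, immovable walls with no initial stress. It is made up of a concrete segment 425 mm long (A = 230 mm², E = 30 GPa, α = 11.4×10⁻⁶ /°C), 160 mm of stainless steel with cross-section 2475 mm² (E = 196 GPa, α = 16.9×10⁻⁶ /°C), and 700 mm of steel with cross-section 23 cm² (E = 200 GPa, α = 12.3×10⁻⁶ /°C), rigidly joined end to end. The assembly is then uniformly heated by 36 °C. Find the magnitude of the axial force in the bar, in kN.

Free thermal expansion of the whole bar: Σ αᵢΔT Lᵢ = 11.4×10⁻⁶×36×425 + 16.9×10⁻⁶×36×160 + 12.3×10⁻⁶×36×700 = 0.5817 mm.
Since the ends are fixed, an axial force P builds up, equal in every segment, with P · Σ Lᵢ/(AᵢEᵢ) = δ_free.
The series flexibility is Σ Lᵢ/(AᵢEᵢ) = 425/(230×30×10³) + 160/(2475×196×10³) + 700/(2300×200×10³) = 6.345×10⁻⁵ mm/N.
P = 0.5817 / 6.345×10⁻⁵ = 9169 N = 9.169 kN, compressive.

P ≈ 9.17 kN (compressive)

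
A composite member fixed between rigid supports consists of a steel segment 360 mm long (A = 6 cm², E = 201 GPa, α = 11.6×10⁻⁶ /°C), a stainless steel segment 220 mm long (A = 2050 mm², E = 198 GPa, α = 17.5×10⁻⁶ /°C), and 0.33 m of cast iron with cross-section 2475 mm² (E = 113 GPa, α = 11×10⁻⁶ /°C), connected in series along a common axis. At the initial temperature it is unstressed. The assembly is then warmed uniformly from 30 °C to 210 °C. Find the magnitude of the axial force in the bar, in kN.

P ≈ 446 kN (compressive)

Free thermal expansion of the whole bar: Σ αᵢΔT Lᵢ = 11.6×10⁻⁶×180×360 + 17.5×10⁻⁶×180×220 + 11×10⁻⁶×180×330 = 2.098 mm.
The walls prevent any net length change, so an axial force P (same in every segment) develops. Compatibility: P · Σ Lᵢ/(AᵢEᵢ) = δ_free.
The series flexibility is Σ Lᵢ/(AᵢEᵢ) = 360/(600×201×10³) + 220/(2050×198×10³) + 330/(2475×113×10³) = 4.707×10⁻⁶ mm/N.
P = 2.098 / 4.707×10⁻⁶ = 445700 N = 445.7 kN, compressive.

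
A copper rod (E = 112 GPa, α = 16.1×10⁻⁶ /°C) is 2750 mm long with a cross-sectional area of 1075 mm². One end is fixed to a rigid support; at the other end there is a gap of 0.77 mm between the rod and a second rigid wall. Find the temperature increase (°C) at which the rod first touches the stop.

ΔT ≈ 17.4 °C

Contact occurs when the free expansion equals the gap: αΔT L = 0.77 mm.
ΔT = 0.77 / (16.1×10⁻⁶ × 2750) = 17.39 °C.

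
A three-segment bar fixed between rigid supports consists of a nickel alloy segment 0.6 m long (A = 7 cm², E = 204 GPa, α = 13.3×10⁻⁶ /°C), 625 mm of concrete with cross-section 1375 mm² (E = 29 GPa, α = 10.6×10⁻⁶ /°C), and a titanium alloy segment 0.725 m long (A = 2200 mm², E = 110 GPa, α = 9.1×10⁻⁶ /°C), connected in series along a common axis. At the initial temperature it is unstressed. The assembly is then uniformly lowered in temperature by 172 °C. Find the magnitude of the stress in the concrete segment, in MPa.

If the supports were absent, the total length change would be Σ αᵢΔT Lᵢ = 13.3×10⁻⁶×172×600 + 10.6×10⁻⁶×172×625 + 9.1×10⁻⁶×172×725 = 3.647 mm.
The walls prevent any net length change, so an axial force P (same in every segment) develops. Compatibility: P · Σ Lᵢ/(AᵢEᵢ) = δ_free.
The series flexibility is Σ Lᵢ/(AᵢEᵢ) = 600/(700×204×10³) + 625/(1375×29×10³) + 725/(2200×110×10³) = 2.287×10⁻⁵ mm/N.
So P = 3.647 / 2.287×10⁻⁵ = 159.4 kN, tensile.
σ_{concrete} = P / A = 159400 / 1375 = 116 MPa.

σ ≈ 116 MPa (tensile)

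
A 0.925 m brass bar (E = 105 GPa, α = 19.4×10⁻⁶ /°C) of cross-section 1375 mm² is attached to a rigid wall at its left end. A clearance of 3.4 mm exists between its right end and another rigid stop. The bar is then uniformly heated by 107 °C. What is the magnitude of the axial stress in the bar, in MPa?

Free thermal elongation = αΔT L = 19.4×10⁻⁶ × 107 × 925 = 1.92 mm.
This is smaller than the 3.4 mm clearance, so the bar expands freely without reaching the stop — the stress is zero.

σ ≈ 0 MPa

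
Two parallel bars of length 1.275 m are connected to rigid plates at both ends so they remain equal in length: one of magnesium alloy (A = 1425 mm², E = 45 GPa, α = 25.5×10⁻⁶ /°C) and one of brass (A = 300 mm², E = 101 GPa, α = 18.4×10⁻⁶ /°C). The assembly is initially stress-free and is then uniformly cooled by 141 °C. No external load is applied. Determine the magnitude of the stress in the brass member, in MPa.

σ ≈ 68.7 MPa (compressive)

Both members must finish at the same length. With the larger α, the magnesium alloy tends to over-contract; the plates restrain it, putting the magnesium alloy in tension and the brass in compression. With no external load the two internal forces are equal and opposite, magnitude P.
Equating the net (thermal + elastic) strains gives |α₁ − α₂|·ΔT = P·[1/(A₁E₁) + 1/(A₂E₂)].
|α₁ − α₂|·ΔT = 7.1×10⁻⁶ × 141 = 0.001001.
1/(A₁E₁) + 1/(A₂E₂) = 1/(1425×45×10³) + 1/(300×101×10³) = 4.86×10⁻⁸ N⁻¹.
P = 0.001001 / 4.86×10⁻⁸ = 20600 N = 20.6 kN.
σ_{brass} = P/A₂ = 20600/300 = 68.67 MPa, compressive.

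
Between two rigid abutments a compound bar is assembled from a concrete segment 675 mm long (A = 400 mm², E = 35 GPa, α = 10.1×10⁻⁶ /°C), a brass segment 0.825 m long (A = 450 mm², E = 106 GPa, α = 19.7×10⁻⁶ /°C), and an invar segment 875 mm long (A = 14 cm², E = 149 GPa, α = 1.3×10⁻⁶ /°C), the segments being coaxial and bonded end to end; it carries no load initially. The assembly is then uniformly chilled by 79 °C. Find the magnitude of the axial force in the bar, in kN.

With the walls removed the bar would change length by δ_free = Σ αᵢΔT Lᵢ = 10.1×10⁻⁶×79×675 + 19.7×10⁻⁶×79×825 + 1.3×10⁻⁶×79×875 = 1.912 mm.
Since the ends are fixed, an axial force P builds up, equal in every segment, with P · Σ Lᵢ/(AᵢEᵢ) = δ_free.
Σ Lᵢ/(AᵢEᵢ) = 675/(400×35×10³) + 825/(450×106×10³) + 875/(1400×149×10³) = 6.97×10⁻⁵ mm/N.
P = 1.912 / 6.97×10⁻⁵ = 27440 N = 27.44 kN, tensile.

P ≈ 27.4 kN (tensile)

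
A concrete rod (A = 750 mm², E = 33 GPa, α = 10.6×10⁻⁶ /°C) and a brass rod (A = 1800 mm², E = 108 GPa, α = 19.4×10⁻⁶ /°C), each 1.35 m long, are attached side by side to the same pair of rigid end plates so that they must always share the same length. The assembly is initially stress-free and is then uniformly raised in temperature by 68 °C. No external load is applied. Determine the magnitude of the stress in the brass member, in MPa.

The brass has the larger α, so on heating it would change length more than the concrete if both were free. The rigid plates force a common final length, so the brass is put into compression and the concrete into tension, with equal and opposite forces P (no external load).
Setting the final lengths equal and cancelling L: (α₁ − α₂)ΔT = P/(A₁E₁) + P/(A₂E₂).
|α₁ − α₂|·ΔT = 8.8×10⁻⁶ × 68 = 0.0005984.
1/(A₁E₁) + 1/(A₂E₂) = 1/(750×33×10³) + 1/(1800×108×10³) = 4.555×10⁻⁸ N⁻¹.
So P = 0.0005984 / 4.555×10⁻⁸ = 13.14 kN.
σ_{brass} = P/A₂ = 13140/1800 = 7.299 MPa, compressive.

σ ≈ 7.3 MPa (compressive)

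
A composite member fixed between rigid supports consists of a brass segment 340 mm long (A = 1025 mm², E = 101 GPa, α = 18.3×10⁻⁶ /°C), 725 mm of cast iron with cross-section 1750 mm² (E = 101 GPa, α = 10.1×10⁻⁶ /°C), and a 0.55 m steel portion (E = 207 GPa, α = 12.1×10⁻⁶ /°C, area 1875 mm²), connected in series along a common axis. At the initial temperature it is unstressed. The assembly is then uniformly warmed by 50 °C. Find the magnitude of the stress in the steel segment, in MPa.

Free thermal expansion of the whole bar: Σ αᵢΔT Lᵢ = 18.3×10⁻⁶×50×340 + 10.1×10⁻⁶×50×725 + 12.1×10⁻⁶×50×550 = 1.01 mm.
The rigid supports impose zero overall length change; the single axial force P common to all segments must satisfy P Σ Lᵢ/(AᵢEᵢ) = δ_free.
Σ Lᵢ/(AᵢEᵢ) = 340/(1025×101×10³) + 725/(1750×101×10³) + 550/(1875×207×10³) = 8.803×10⁻⁶ mm/N.
Hence P = δ_free / Σ(L/AE) = 1.01/8.803×10⁻⁶ = 114.7 kN (compressive).
σ_{steel} = P / A = 114700 / 1875 = 61.19 MPa.

σ ≈ 61.2 MPa (compressive)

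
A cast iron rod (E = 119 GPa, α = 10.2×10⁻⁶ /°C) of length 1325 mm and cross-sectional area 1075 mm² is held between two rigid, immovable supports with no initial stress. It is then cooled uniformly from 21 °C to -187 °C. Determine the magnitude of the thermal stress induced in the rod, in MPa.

σ ≈ 252 MPa (tensile)

The supports are rigid, so the total axial strain is zero. The restrained thermal strain is ε = αΔT = 10.2×10⁻⁶ × 208 = 2121.6×10⁻⁶.
σ = EαΔT = 119×10³ × 10.2×10⁻⁶ × 208 = 252.5 MPa (tensile; the rod is trying to contract).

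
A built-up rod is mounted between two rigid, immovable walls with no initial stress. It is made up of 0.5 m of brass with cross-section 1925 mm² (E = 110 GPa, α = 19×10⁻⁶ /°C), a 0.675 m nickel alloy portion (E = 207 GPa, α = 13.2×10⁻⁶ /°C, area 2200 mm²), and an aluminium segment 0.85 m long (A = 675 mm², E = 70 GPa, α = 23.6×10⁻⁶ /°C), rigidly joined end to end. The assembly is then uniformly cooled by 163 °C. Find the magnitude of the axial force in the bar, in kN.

P ≈ 287 kN (tensile)

If the supports were absent, the total length change would be Σ αᵢΔT Lᵢ = 19×10⁻⁶×163×500 + 13.2×10⁻⁶×163×675 + 23.6×10⁻⁶×163×850 = 6.271 mm.
Since the ends are fixed, an axial force P builds up, equal in every segment, with P · Σ Lᵢ/(AᵢEᵢ) = δ_free.
Σ Lᵢ/(AᵢEᵢ) = 500/(1925×110×10³) + 675/(2200×207×10³) + 850/(675×70×10³) = 2.183×10⁻⁵ mm/N.
So P = 6.271 / 2.183×10⁻⁵ = 287.2 kN, tensile.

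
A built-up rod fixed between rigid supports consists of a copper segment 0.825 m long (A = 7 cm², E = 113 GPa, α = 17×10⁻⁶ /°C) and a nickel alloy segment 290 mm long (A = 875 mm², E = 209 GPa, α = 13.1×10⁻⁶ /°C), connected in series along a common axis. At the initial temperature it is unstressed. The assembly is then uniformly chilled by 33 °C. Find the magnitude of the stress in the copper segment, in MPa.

σ ≈ 69.9 MPa (tensile)

With the walls removed the bar would change length by δ_free = Σ αᵢΔT Lᵢ = 17×10⁻⁶×33×825 + 13.1×10⁻⁶×33×290 = 0.5882 mm.
The walls prevent any net length change, so an axial force P (same in every segment) develops. Compatibility: P · Σ Lᵢ/(AᵢEᵢ) = δ_free.
Σ Lᵢ/(AᵢEᵢ) = 825/(700×113×10³) + 290/(875×209×10³) = 1.202×10⁻⁵ mm/N.
So P = 0.5882 / 1.202×10⁻⁵ = 48.95 kN, tensile.
σ_{copper} = P / A = 48950 / 700 = 69.93 MPa.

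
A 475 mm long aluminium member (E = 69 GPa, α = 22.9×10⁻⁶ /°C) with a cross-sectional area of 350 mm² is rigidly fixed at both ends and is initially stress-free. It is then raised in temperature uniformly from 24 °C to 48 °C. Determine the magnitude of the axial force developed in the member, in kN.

P ≈ 13.3 kN (compressive)

The ends cannot move, so σ = EαΔT = 69×10³ × 22.9×10⁻⁶ × 24 = 37.92 MPa.
P = AEαΔT = 350 × 69×10³ × 22.9×10⁻⁶ × 24 = 13.27 kN (compressive).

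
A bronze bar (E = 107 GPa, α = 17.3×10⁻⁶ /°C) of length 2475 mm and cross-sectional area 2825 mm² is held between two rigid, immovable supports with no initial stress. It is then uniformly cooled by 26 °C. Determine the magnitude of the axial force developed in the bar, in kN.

The ends cannot move, so σ = EαΔT = 107×10³ × 17.3×10⁻⁶ × 26 = 48.13 MPa.
Then P = σA = 48.13 × 2825 mm² = 136 kN, tensile.

P ≈ 136 kN (tensile)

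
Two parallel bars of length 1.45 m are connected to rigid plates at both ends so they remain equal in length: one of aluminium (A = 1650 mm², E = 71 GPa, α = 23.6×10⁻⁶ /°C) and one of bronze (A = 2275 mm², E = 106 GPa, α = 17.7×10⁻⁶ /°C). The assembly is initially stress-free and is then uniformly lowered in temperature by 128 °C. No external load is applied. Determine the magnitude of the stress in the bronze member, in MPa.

σ ≈ 26.2 MPa (compressive)

Both members must finish at the same length. With the larger α, the aluminium tends to over-contract; the plates restrain it, putting the aluminium in tension and the bronze in compression. With no external load the two internal forces are equal and opposite, magnitude P.
Compatibility of the two members (thermal + elastic change equal): (α₁ − α₂)ΔT = P·[1/(A₁E₁) + 1/(A₂E₂)].
|α₁ − α₂|·ΔT = 5.9×10⁻⁶ × 128 = 0.0007552.
1/(A₁E₁) + 1/(A₂E₂) = 1/(1650×71×10³) + 1/(2275×106×10³) = 1.268×10⁻⁸ N⁻¹.
P = 0.0007552 / 1.268×10⁻⁸ = 59540 N = 59.54 kN.
σ_{bronze} = P/A₂ = 59540/2275 = 26.17 MPa, compressive.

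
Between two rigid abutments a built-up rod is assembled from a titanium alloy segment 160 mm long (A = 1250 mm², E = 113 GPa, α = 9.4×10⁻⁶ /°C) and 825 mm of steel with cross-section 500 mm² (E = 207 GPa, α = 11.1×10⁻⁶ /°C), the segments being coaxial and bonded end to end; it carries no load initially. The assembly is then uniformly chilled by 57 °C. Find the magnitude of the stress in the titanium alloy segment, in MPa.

With the walls removed the bar would change length by δ_free = Σ αᵢΔT Lᵢ = 9.4×10⁻⁶×57×160 + 11.1×10⁻⁶×57×825 = 0.6077 mm.
Since the ends are fixed, an axial force P builds up, equal in every segment, with P · Σ Lᵢ/(AᵢEᵢ) = δ_free.
Σ Lᵢ/(AᵢEᵢ) = 160/(1250×113×10³) + 825/(500×207×10³) = 9.104×10⁻⁶ mm/N.
P = 0.6077 / 9.104×10⁻⁶ = 66750 N = 66.75 kN, tensile.
σ_{titanium alloy} = P / A = 66750 / 1250 = 53.4 MPa.

σ ≈ 53.4 MPa (tensile)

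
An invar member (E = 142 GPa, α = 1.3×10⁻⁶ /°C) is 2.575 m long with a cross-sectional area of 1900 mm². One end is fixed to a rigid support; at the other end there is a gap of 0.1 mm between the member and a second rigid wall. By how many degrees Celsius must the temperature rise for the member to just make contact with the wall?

Contact occurs when the free expansion equals the gap: αΔT L = 0.1 mm.
ΔT = 0.1 / (1.3×10⁻⁶ × 2575) = 29.87 °C.

ΔT ≈ 29.9 °C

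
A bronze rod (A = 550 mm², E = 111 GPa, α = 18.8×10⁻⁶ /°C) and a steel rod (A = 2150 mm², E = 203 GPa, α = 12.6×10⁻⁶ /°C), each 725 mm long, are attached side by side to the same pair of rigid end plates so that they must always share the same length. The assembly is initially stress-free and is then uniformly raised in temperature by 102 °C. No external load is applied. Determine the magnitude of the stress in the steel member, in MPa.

Equilibrium of a rigid end plate with no external load gives equal and opposite internal forces ±P in the two members. Since α_{bronze} > α_{steel}, heating drives the bronze into compression and the steel into tension.
Setting the final lengths equal and cancelling L: (α₁ − α₂)ΔT = P/(A₁E₁) + P/(A₂E₂).
|α₁ − α₂|·ΔT = 6.2×10⁻⁶ × 102 = 0.0006324.
1/(A₁E₁) + 1/(A₂E₂) = 1/(550×111×10³) + 1/(2150×203×10³) = 1.867×10⁻⁸ N⁻¹.
So P = 0.0006324 / 1.867×10⁻⁸ = 33.87 kN.
σ_{steel} = P/A₂ = 33870/2150 = 15.75 MPa, tensile.

σ ≈ 15.8 MPa (tensile)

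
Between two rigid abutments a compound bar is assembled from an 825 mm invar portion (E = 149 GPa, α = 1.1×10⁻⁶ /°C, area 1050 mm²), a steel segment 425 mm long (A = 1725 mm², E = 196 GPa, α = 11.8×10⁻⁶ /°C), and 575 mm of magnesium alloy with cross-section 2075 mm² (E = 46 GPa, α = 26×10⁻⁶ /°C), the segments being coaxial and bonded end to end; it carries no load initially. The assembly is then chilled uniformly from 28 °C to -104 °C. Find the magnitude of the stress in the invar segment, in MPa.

With the walls removed the bar would change length by δ_free = Σ αᵢΔT Lᵢ = 1.1×10⁻⁶×132×825 + 11.8×10⁻⁶×132×425 + 26×10⁻⁶×132×575 = 2.755 mm.
Since the ends are fixed, an axial force P builds up, equal in every segment, with P · Σ Lᵢ/(AᵢEᵢ) = δ_free.
Σ Lᵢ/(AᵢEᵢ) = 825/(1050×149×10³) + 425/(1725×196×10³) + 575/(2075×46×10³) = 1.255×10⁻⁵ mm/N.
P = 2.755 / 1.255×10⁻⁵ = 219500 N = 219.5 kN, tensile.
σ_{invar} = P / A = 219500 / 1050 = 209 MPa.

σ ≈ 209 MPa (tensile)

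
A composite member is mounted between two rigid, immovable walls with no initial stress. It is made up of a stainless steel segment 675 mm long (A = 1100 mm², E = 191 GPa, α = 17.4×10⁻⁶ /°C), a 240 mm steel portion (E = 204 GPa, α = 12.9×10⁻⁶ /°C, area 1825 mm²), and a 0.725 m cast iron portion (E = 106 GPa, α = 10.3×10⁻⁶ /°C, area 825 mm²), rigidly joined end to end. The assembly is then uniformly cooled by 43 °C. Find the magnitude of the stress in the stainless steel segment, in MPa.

σ ≈ 71.8 MPa (tensile)

Free thermal contraction of the whole bar: Σ αᵢΔT Lᵢ = 17.4×10⁻⁶×43×675 + 12.9×10⁻⁶×43×240 + 10.3×10⁻⁶×43×725 = 0.9593 mm.
The rigid supports impose zero overall length change; the single axial force P common to all segments must satisfy P Σ Lᵢ/(AᵢEᵢ) = δ_free.
Σ Lᵢ/(AᵢEᵢ) = 675/(1100×191×10³) + 240/(1825×204×10³) + 725/(825×106×10³) = 1.215×10⁻⁵ mm/N.
P = 0.9593 / 1.215×10⁻⁵ = 78970 N = 78.97 kN, tensile.
σ_{stainless steel} = P / A = 78970 / 1100 = 71.79 MPa.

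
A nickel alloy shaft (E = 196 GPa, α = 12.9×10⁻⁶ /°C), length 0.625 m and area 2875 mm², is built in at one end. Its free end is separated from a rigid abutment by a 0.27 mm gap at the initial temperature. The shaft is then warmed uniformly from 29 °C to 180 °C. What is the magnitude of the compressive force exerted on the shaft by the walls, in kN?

If the wall were absent the shaft would grow by αΔT L = 12.9×10⁻⁶ × 151 × 625 = 1.217 mm.
This exceeds the 0.27 mm gap, so the wall pushes back. The portion of expansion that must be recovered elastically is δ_free − gap = 1.217 − 0.27 = 0.9474 mm.
That suppressed elongation corresponds to σ = E·Δ/L = 196×10³ × 0.9474/625 = 297.1 MPa.
Force on the wall = σA = 297.1 × 2875 mm² = 854.2 kN.

P ≈ 854 kN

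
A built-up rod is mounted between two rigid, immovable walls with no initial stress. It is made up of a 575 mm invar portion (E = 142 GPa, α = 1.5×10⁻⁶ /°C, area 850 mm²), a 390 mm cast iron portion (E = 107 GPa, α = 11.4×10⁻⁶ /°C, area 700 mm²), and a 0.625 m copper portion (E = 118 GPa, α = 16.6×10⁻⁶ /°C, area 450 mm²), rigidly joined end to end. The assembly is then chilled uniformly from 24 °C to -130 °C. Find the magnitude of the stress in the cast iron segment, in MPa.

σ ≈ 159 MPa (tensile)

With the walls removed the bar would change length by δ_free = Σ αᵢΔT Lᵢ = 1.5×10⁻⁶×154×575 + 11.4×10⁻⁶×154×390 + 16.6×10⁻⁶×154×625 = 2.415 mm.
The walls prevent any net length change, so an axial force P (same in every segment) develops. Compatibility: P · Σ Lᵢ/(AᵢEᵢ) = δ_free.
Σ Lᵢ/(AᵢEᵢ) = 575/(850×142×10³) + 390/(700×107×10³) + 625/(450×118×10³) = 2.174×10⁻⁵ mm/N.
P = 2.415 / 2.174×10⁻⁵ = 111100 N = 111.1 kN, tensile.
σ_{cast iron} = P / A = 111100 / 700 = 158.7 MPa.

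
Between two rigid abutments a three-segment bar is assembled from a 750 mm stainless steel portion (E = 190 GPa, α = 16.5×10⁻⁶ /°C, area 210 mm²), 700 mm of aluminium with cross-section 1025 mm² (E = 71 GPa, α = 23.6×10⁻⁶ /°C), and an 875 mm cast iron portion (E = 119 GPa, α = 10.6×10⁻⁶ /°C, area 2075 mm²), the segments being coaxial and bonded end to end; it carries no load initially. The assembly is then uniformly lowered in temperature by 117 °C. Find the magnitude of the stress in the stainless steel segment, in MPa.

Free thermal contraction of the whole bar: Σ αᵢΔT Lᵢ = 16.5×10⁻⁶×117×750 + 23.6×10⁻⁶×117×700 + 10.6×10⁻⁶×117×875 = 4.466 mm.
The walls prevent any net length change, so an axial force P (same in every segment) develops. Compatibility: P · Σ Lᵢ/(AᵢEᵢ) = δ_free.
The series flexibility is Σ Lᵢ/(AᵢEᵢ) = 750/(210×190×10³) + 700/(1025×71×10³) + 875/(2075×119×10³) = 3.196×10⁻⁵ mm/N.
So P = 4.466 / 3.196×10⁻⁵ = 139.7 kN, tensile.
σ_{stainless steel} = P / A = 139700 / 210 = 665.4 MPa.

σ ≈ 665 MPa (tensile)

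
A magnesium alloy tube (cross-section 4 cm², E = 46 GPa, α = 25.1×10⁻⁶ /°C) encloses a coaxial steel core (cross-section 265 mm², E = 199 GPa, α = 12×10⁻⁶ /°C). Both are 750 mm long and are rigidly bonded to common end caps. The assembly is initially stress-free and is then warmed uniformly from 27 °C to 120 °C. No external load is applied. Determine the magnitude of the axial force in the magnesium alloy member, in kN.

Equilibrium of a rigid end plate with no external load gives equal and opposite internal forces ±P in the two members. Since α_{magnesium alloy} > α_{steel}, heating drives the magnesium alloy into compression and the steel into tension.
Compatibility of the two members (thermal + elastic change equal): (α₁ − α₂)ΔT = P·[1/(A₁E₁) + 1/(A₂E₂)].
|α₁ − α₂|·ΔT = 13.1×10⁻⁶ × 93 = 0.001218.
1/(A₁E₁) + 1/(A₂E₂) = 1/(400×46×10³) + 1/(265×199×10³) = 7.331×10⁻⁸ N⁻¹.
So P = 0.001218 / 7.331×10⁻⁸ = 16.62 kN.

P ≈ 16.6 kN (compressive in the magnesium alloy)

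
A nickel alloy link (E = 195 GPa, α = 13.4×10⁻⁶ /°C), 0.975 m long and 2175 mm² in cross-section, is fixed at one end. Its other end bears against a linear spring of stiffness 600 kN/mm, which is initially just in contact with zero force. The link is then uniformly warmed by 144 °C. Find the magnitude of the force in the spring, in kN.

If the spring were absent the link would lengthen by αΔT L = 13.4×10⁻⁶ × 144 × 975 = 1.881 mm.
With a force P in the spring, the elastic change of the link is PL/(AE) and that of the spring is P/k; compatibility requires their sum to equal δ_free.
P [ L/(AE) + 1/k ] = δ_free → P [ 975/(2175×195×10³) + 1/(600×10³) ] = 1.881.
P = 1.881 / 3.966×10⁻⁶ = 474400 N.

P ≈ 474 kN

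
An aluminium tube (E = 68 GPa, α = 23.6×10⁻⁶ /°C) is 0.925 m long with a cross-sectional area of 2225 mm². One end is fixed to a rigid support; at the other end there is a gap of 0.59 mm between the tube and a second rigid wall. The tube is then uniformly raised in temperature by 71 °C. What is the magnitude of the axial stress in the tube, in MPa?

Free thermal elongation = αΔT L = 23.6×10⁻⁶ × 71 × 925 = 1.55 mm.
After closing the 0.59 mm clearance, 1.55 − 0.59 = 0.9599 mm of expansion remains to be suppressed by the wall.
So σ = E(δ_free − g)/L = 68×10³ × 0.9599/925 = 70.57 MPa.

σ ≈ 70.6 MPa (compressive)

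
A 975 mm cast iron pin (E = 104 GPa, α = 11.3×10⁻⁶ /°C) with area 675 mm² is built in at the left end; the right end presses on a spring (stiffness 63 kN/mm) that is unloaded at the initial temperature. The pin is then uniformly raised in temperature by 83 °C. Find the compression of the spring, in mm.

δ ≈ 0.488 mm

The unrestrained thermal change is αΔT L = 11.3×10⁻⁶ × 83 × 975 = 0.9145 mm.
With a force P in the spring, the elastic change of the pin is PL/(AE) and that of the spring is P/k; compatibility requires their sum to equal δ_free.
P [ L/(AE) + 1/k ] = δ_free → P [ 975/(675×104×10³) + 1/(63×10³) ] = 0.9145.
P = 0.9145 / 2.976×10⁻⁵ = 30730 N.
Spring compression = P/k = 30730/(63×10³) = 0.4877 mm.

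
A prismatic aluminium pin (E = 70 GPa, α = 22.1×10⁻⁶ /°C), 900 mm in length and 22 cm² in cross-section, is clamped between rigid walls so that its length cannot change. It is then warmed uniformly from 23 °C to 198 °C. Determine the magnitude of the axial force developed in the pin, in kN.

With zero net strain, σ = E·αΔT = 70 GPa × 22.1×10⁻⁶ × 175 = 270.7 MPa.
Then P = σA = 270.7 × 2200 mm² = 595.6 kN, compressive.

P ≈ 596 kN (compressive)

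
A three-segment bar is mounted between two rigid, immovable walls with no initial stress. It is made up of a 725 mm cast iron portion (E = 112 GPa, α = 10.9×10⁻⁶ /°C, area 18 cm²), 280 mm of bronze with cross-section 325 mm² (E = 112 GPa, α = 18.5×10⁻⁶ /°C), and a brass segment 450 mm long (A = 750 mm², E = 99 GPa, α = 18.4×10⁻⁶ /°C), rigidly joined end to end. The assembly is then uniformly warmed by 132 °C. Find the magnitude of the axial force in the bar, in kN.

With the walls removed the bar would change length by δ_free = Σ αᵢΔT Lᵢ = 10.9×10⁻⁶×132×725 + 18.5×10⁻⁶×132×280 + 18.4×10⁻⁶×132×450 = 2.82 mm.
The walls prevent any net length change, so an axial force P (same in every segment) develops. Compatibility: P · Σ Lᵢ/(AᵢEᵢ) = δ_free.
Σ Lᵢ/(AᵢEᵢ) = 725/(1800×112×10³) + 280/(325×112×10³) + 450/(750×99×10³) = 1.735×10⁻⁵ mm/N.
Hence P = δ_free / Σ(L/AE) = 2.82/1.735×10⁻⁵ = 162.5 kN (compressive).

P ≈ 163 kN (compressive)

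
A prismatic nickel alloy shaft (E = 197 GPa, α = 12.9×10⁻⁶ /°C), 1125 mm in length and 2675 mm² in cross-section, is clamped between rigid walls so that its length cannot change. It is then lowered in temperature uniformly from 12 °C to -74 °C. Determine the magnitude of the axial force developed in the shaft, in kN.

P ≈ 585 kN (tensile)

The ends cannot move, so σ = EαΔT = 197×10³ × 12.9×10⁻⁶ × 86 = 218.6 MPa.
P = AEαΔT = 2675 × 197×10³ × 12.9×10⁻⁶ × 86 = 584.6 kN (tensile).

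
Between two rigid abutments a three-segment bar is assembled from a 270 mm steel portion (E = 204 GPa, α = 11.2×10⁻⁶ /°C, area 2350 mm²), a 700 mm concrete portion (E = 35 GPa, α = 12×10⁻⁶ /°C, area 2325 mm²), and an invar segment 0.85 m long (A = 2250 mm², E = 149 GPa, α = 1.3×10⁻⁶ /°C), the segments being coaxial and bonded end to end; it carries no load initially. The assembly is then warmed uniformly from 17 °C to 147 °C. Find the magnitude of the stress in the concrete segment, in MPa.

With the walls removed the bar would change length by δ_free = Σ αᵢΔT Lᵢ = 11.2×10⁻⁶×130×270 + 12×10⁻⁶×130×700 + 1.3×10⁻⁶×130×850 = 1.629 mm.
The rigid supports impose zero overall length change; the single axial force P common to all segments must satisfy P Σ Lᵢ/(AᵢEᵢ) = δ_free.
The series flexibility is Σ Lᵢ/(AᵢEᵢ) = 270/(2350×204×10³) + 700/(2325×35×10³) + 850/(2250×149×10³) = 1.17×10⁻⁵ mm/N.
P = 1.629 / 1.17×10⁻⁵ = 139200 N = 139.2 kN, compressive.
σ_{concrete} = P / A = 139200 / 2325 = 59.87 MPa.

σ ≈ 59.9 MPa (compressive)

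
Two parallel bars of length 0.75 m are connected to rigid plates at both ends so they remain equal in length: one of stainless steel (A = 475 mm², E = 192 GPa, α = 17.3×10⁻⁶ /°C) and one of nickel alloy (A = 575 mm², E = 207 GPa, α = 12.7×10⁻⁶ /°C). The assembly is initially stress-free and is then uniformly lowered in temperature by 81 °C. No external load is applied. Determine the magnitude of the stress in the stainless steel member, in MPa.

σ ≈ 40.5 MPa (tensile)

Equilibrium of a rigid end plate with no external load gives equal and opposite internal forces ±P in the two members. Since α_{stainless steel} > α_{nickel alloy}, cooling drives the stainless steel into tension and the nickel alloy into compression.
Equating the net (thermal + elastic) strains gives |α₁ − α₂|·ΔT = P·[1/(A₁E₁) + 1/(A₂E₂)].
|α₁ − α₂|·ΔT = 4.6×10⁻⁶ × 81 = 0.0003726.
1/(A₁E₁) + 1/(A₂E₂) = 1/(475×192×10³) + 1/(575×207×10³) = 1.937×10⁻⁸ N⁻¹.
So P = 0.0003726 / 1.937×10⁻⁸ = 19.24 kN.
σ_{stainless steel} = P/A₁ = 19240/475 = 40.5 MPa, tensile.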